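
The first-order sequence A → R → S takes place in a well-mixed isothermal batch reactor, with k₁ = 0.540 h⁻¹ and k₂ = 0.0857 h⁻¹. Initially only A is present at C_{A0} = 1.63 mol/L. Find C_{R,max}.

At the optimum, C_{R,max}/C_{A0} = (k₁/k₂)^[k₂/(k₂−k₁)].
= (0.540/0.0857)^(0.0857/(0.0857−0.540)) = (6.301)^(-0.1886) = 0.7066.
C_{R,max} = 0.7066×1.63 = 1.15 mol/L.

1.15 mol/L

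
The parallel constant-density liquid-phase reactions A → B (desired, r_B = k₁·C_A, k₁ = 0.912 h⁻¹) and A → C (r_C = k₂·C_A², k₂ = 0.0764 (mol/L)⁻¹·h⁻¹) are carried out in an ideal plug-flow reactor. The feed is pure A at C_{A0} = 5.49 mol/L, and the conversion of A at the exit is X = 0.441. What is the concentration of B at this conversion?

C_A = C_{A0}(1−X) = 3.069 mol/L.
Along a PFR/batch, dC_B/dC_A = −r_B/(r_B+r_C) = −k₁/(k₁+k₂·C_A).
Integrating from C_{A0} to C_A: C_B = (0.912/0.0764)·ln[(0.912+0.0764·5.49)/(0.912+0.0764·3.07)] = 11.94·ln(1.331/1.146) = 1.786 mol/L.

1.79 mol/L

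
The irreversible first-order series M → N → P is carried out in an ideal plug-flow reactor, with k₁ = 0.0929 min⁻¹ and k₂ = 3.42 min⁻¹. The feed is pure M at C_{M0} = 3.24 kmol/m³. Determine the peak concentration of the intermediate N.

At the optimum, C_{N,max}/C_{M0} = (k₁/k₂)^[k₂/(k₂−k₁)].
= (0.0929/3.42)^(3.42/(3.42−0.0929)) = (0.02716)^(1.028) = 0.02456.
C_{N,max} = 0.02456×3.24 = 0.0796 kmol/m³.

0.0796 kmol/m³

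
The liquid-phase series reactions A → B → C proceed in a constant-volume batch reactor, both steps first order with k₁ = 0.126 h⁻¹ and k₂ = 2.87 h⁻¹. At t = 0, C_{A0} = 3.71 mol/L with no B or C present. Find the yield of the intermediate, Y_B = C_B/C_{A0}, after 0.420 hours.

0.0298

The intermediate concentration in a first-order A→B→C sequence is C_B = k₁C_{A0}(e^(−k₁t) − e^(−k₂t))/(k₂−k₁).
e^(−k₁t) = e^(−0.126×0.420) = e^(−0.05292) = 0.9485; e^(−k₂t) = e^(−1.205) = 0.2996.
C_B = 0.126×3.71/(2.87−0.126) × (0.9485−0.2996) = 0.1704×0.6489 = 0.1105 mol/L.
Y_B = C_B/C_{A0} = 0.1105/3.71 = 0.0298.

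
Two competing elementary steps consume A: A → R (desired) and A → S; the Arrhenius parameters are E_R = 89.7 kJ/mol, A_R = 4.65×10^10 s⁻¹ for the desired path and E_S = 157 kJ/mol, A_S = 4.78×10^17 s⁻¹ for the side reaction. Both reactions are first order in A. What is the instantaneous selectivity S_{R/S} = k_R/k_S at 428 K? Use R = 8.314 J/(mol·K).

k_R/k_S = (A_R/A_S)·exp[−(E_R−E_S)/(RT)] = (A_R/A_S)·exp[(E_S−E_R)/(RT)].
(E_S−E_R)/(RT) = (157−89.7)×10³/(8.314×428) = 67300/3558 = 18.91.
k_R/k_S = (4.65×10^10/4.78×10^17)·exp(18.91) = 9.728×10^-8 × 1.636×10^8 = 15.9.
Since E_R < E_S, lowering the temperature improves selectivity toward R.

15.9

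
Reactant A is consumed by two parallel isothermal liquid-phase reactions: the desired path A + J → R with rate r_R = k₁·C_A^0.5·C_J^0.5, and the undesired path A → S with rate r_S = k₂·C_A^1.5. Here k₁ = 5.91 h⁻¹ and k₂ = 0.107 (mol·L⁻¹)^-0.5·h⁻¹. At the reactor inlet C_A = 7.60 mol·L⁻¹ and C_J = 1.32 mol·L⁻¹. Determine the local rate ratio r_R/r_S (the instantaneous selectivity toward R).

8.35

S_{R/S} = r_R/r_S = (k₁·C_A^0.5·C_J^0.5)/(k₂·C_A^1.5) = (k₁/k₂)·C_A⁻¹·C_J^0.5.
= (5.91×7.600^0.5×1.320^0.5) / (0.107×7.600^1.5) = 18.72/2.242 = 8.35.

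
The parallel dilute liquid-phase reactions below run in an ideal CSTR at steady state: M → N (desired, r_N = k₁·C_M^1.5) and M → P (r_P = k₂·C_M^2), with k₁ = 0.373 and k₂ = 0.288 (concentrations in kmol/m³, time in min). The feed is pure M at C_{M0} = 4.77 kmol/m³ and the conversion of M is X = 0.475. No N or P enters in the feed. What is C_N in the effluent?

1.02 kmol/m³

Exit C_M = C_{M0}(1−X) = 4.77×0.525 = 2.504 kmol/m³.
In a CSTR the entire volume is at exit conditions, so r_N = 0.373×2.504^1.5 = 1.478 and r_P = 0.288×2.504^2 = 1.806.
Fraction of consumed M going to N: r_N/(r_N+r_P) = 0.4501.
C_N = 0.4501·C_{M0}·X = 0.4501×4.77×0.475 = 1.02 kmol/m³.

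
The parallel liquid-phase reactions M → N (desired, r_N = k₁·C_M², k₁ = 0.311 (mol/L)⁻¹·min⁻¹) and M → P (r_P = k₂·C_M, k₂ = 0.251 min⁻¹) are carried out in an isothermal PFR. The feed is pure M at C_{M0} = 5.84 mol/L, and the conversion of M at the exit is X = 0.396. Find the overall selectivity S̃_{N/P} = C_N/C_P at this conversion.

5.70

C_M = C_{M0}(1−X) = 3.527 mol/L.
Along a PFR/batch, dC_P/dC_M = −r_P/(r_N+r_P) = −k₂/(k₂+k₁·C_M).
Integrating from C_{M0} to C_M: C_P = (0.251/0.311)·ln[(0.251+0.311·5.84)/(0.251+0.311·3.53)] = 0.8071·ln(2.067/1.348) = 0.3451 mol/L.
Then C_N = (C_{M0}−C_M) − C_P = 2.313 − 0.3451 = 1.968 mol/L.
S̃_{N/P} = C_N/C_P = 1.968/0.3451 = 5.70.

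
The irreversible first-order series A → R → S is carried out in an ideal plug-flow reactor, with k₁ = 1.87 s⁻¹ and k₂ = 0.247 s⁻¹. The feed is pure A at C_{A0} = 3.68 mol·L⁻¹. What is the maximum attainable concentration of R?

For a first-order series the maximum intermediate yield is C_{R,max}/C_{A0} = (k₁/k₂)^[k₂/(k₂−k₁)].
= (1.87/0.247)^(0.247/(0.247−1.87)) = (7.571)^(-0.1522) = 0.7349.
C_{R,max} = 0.7349×3.68 = 2.70 mol·L⁻¹.

2.70 mol·L⁻¹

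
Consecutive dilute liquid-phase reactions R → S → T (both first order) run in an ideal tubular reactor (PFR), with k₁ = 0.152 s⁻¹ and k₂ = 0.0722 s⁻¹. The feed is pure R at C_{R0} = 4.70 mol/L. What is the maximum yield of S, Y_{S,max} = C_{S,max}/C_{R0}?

At the optimum, C_{S,max}/C_{R0} = (k₁/k₂)^[k₂/(k₂−k₁)].
= (0.152/0.0722)^(0.0722/(0.0722−0.152)) = (2.105)^(-0.9048) = 0.5099.

0.510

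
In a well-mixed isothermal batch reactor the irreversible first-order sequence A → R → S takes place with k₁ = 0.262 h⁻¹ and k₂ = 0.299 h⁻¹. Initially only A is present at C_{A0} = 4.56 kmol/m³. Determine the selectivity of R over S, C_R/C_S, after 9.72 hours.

0.222

The intermediate concentration in a first-order A→B→C sequence is C_R = k₁C_{A0}(e^(−k₁t) − e^(−k₂t))/(k₂−k₁).
e^(−k₁t) = e^(−0.262×9.72) = e^(−2.547) = 0.07834; e^(−k₂t) = e^(−2.906) = 0.05468.
C_R = 0.262×4.56/(0.299−0.262) × (0.07834−0.05468) = 32.29×0.02367 = 0.7642 kmol/m³.
C_A = C_{A0}e^(−k₁t) = 0.3573 kmol/m³, so C_S = C_{A0}−C_A−C_R = 3.439 kmol/m³; C_R/C_S = 0.222.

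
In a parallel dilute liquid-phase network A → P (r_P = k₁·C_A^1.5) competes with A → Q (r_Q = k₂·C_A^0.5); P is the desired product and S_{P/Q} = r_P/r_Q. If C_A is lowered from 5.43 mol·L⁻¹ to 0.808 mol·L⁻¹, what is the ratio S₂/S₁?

0.149

S_{P/Q} = (k₁/k₂)·C_A, so S₂/S₁ = (C_{A,2}/C_{A,1}).
= 0.808/5.43 = 0.149.
Selectivity toward P falls as C_A falls — high-concentration operation is favoured.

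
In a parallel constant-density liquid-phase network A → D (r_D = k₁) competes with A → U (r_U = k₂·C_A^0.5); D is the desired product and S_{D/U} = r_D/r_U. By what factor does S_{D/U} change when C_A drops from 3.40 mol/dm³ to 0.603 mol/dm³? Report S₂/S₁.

S_{D/U} = (k₁/k₂)·C_A^-0.5, so S₂/S₁ = (C_{A,2}/C_{A,1})^-0.5.
= (0.603/3.40)^(-0.5) = (0.1774)^(-0.5) = 2.37.

2.37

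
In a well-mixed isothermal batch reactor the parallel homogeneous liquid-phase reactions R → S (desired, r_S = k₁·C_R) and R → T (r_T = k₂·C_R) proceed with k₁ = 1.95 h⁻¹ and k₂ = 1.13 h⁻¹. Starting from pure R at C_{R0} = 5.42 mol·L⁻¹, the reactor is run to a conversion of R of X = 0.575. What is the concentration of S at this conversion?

1.97 mol·L⁻¹

C_R = C_{R0}(1−X) = 2.304 mol·L⁻¹.
Both paths are first order in R, so the instantaneous fraction to S is constant: dC_S/d(−C_R) = k₁/(k₁+k₂) = 0.6331.
C_S = 0.6331·(C_{R0}−C_R) = 0.6331×3.116 = 1.97 mol·L⁻¹.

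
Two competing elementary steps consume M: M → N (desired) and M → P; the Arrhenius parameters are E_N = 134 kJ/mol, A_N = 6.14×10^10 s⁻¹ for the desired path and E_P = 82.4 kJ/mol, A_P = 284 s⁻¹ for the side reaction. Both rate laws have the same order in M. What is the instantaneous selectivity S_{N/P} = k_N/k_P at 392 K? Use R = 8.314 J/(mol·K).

28.8

k_N/k_P = (A_N/A_P)·exp[−(E_N−E_P)/(RT)] = (A_N/A_P)·exp[(E_P−E_N)/(RT)].
(E_P−E_N)/(RT) = (82.4−134)×10³/(8.314×392) = -51600/3259 = -15.83.
k_N/k_P = (6.14×10^10/284)·exp(-15.83) = 2.162×10^8 × 1.330×10^-7 = 28.8.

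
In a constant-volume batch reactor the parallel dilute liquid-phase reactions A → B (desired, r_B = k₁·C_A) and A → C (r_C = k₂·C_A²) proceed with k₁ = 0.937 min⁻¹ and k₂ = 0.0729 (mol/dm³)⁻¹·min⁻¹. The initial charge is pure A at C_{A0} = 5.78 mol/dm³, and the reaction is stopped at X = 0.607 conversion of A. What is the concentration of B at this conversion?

2.68 mol/dm³

C_A = C_{A0}(1−X) = 2.272 mol/dm³.
Along a PFR/batch, dC_B/dC_A = −r_B/(r_B+r_C) = −k₁/(k₁+k₂·C_A).
Integrating from C_{A0} to C_A: C_B = (0.937/0.0729)·ln[(0.937+0.0729·5.78)/(0.937+0.0729·2.27)] = 12.85·ln(1.358/1.103) = 2.681 mol/dm³.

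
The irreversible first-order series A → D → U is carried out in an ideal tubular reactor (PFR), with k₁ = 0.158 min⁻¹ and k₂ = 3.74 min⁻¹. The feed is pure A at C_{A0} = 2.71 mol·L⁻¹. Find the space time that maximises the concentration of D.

The intermediate peaks when r₁ = r₂, i.e. k₁e^(−k₁τ) = k₂e^(−k₂τ), giving τ_opt = ln(k₂/k₁)/(k₂−k₁).
= ln(3.74/0.158)/(3.74−0.158) = ln(23.67)/3.582 = 3.164/3.582 = 0.883 min.

0.883 min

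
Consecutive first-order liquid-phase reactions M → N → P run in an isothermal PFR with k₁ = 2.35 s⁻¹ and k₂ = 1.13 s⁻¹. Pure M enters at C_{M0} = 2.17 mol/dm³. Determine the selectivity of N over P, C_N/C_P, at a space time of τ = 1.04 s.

0.880

Solving the coupled first-order balances gives C_N(τ) = [k₁/(k₂−k₁)]·C_{M0}·(e^(−k₁τ) − e^(−k₂τ)).
e^(−k₁τ) = e^(−2.35×1.04) = e^(−2.444) = 0.08681; e^(−k₂τ) = e^(−1.175) = 0.3088.
C_N = 2.35×2.17/(1.13−2.35) × (0.08681−0.3088) = (-4.180)×(-0.2219) = 0.9277 mol/dm³.
C_M = C_{M0}e^(−k₁τ) = 0.1884 mol/dm³, so C_P = C_{M0}−C_M−C_N = 1.054 mol/dm³; C_N/C_P = 0.880.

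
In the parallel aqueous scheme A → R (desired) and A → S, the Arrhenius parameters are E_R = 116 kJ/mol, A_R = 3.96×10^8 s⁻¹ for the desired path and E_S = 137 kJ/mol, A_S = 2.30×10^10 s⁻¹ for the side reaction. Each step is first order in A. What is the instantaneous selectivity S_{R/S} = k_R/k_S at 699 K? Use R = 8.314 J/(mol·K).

With equal orders, S_{R/S} = k_R/k_S = (A_R/A_S)·exp[(E_S−E_R)/(RT)].
(E_S−E_R)/(RT) = (137−116)×10³/(8.314×699) = 21000/5811 = 3.614.
k_R/k_S = (3.96×10^8/2.30×10^10)·exp(3.614) = 0.01722 × 37.10 = 0.639.

0.639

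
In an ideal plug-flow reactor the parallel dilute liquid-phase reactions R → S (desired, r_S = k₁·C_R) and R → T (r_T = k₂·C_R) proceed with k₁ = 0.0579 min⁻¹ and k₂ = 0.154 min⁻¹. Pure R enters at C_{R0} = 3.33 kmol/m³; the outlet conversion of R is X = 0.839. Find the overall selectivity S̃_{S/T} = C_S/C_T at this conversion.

C_R = C_{R0}(1−X) = 0.5361 kmol/m³.
Both paths are first order in R, so the instantaneous fraction to S is constant: dC_S/d(−C_R) = k₁/(k₁+k₂) = 0.2732.
C_S = 0.2732·(C_{R0}−C_R) = 0.2732×2.794 = 0.763 kmol/m³.
C_T = (C_{R0}−C_R)−C_S = 2.030 kmol/m³; S̃_{S/T} = 0.7634/2.030 = 0.376.

0.376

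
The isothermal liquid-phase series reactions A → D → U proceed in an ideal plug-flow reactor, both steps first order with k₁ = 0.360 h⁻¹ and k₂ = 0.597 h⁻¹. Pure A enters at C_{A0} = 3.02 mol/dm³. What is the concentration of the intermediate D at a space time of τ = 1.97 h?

The intermediate concentration in a first-order A→B→C sequence is C_D = k₁C_{A0}(e^(−k₁τ) − e^(−k₂τ))/(k₂−k₁).
e^(−k₁τ) = e^(−0.360×1.97) = e^(−0.7092) = 0.4920; e^(−k₂τ) = e^(−1.176) = 0.3085.
C_D = 0.360×3.02/(0.597−0.360) × (0.4920−0.3085) = 4.587×0.1836 = 0.8420 mol/dm³.

0.842 mol/dm³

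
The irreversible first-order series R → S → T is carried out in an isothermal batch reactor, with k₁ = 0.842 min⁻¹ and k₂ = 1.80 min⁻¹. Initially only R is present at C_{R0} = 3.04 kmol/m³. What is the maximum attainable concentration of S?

0.729 kmol/m³

For a first-order series the maximum intermediate yield is C_{S,max}/C_{R0} = (k₁/k₂)^[k₂/(k₂−k₁)].
= (0.842/1.80)^(1.80/(1.80−0.842)) = (0.4678)^(1.879) = 0.2399.
C_{S,max} = 0.2399×3.04 = 0.729 kmol/m³.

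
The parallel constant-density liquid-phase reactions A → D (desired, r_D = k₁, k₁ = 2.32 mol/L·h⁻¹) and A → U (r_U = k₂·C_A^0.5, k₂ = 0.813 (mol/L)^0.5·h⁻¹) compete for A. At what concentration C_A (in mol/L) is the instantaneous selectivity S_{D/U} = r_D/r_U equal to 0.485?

S_{D/U} = (k₁/k₂)·C_A^-0.5 ⇒ C_A = (S·k₂/k₁)^(-2).
= (0.485×0.813/2.32)^(-2) = (0.1700)^(-2) = 34.6 mol/L.

34.6 mol/L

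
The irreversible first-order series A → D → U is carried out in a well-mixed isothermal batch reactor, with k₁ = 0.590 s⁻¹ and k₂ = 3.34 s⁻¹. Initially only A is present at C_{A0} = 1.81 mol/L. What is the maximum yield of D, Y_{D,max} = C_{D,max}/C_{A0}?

At the optimum, C_{D,max}/C_{A0} = (k₁/k₂)^[k₂/(k₂−k₁)].
= (0.590/3.34)^(3.34/(3.34−0.590)) = (0.1766)^(1.215) = 0.1218.

0.122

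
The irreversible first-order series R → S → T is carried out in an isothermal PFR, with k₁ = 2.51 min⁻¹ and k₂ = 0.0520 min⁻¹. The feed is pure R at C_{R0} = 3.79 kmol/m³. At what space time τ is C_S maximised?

1.58 min

For first-order series the maximum of C_S occurs at τ_opt = ln(k₂/k₁)/(k₂−k₁).
= ln(0.0520/2.51)/(0.0520−2.51) = ln(0.02072)/-2.458 = -3.877/-2.458 = 1.58 min.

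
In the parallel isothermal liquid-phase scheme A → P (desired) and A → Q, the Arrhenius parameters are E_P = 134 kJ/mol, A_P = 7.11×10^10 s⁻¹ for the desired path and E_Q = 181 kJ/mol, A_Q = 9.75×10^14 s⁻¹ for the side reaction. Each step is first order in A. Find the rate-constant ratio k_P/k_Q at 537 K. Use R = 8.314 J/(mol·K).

With equal orders, S_{P/Q} = k_P/k_Q = (A_P/A_Q)·exp[(E_Q−E_P)/(RT)].
(E_Q−E_P)/(RT) = (181−134)×10³/(8.314×537) = 47000/4465 = 10.53.
k_P/k_Q = (7.11×10^10/9.75×10^14)·exp(10.53) = 7.292×10^-5 × 37317 = 2.72.

2.72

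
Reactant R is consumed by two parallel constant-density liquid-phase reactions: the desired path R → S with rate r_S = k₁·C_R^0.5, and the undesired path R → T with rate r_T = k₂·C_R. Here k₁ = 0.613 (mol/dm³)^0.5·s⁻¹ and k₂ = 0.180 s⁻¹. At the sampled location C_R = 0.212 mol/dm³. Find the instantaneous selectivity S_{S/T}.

7.40

S_{S/T} = r_S/r_T = (k₁·C_R^0.5)/(k₂·C_R) = (k₁/k₂)·C_R^-0.5.
= (0.613×0.2120^0.5) / (0.180×0.2120) = 0.2822/0.03816 = 7.40.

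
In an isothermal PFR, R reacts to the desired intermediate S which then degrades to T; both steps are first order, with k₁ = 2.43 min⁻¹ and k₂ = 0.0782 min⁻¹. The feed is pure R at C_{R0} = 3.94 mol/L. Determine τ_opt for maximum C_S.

1.46 min

Setting dC_S/dτ = 0 gives τ_opt = ln(k₂/k₁)/(k₂−k₁).
= ln(0.0782/2.43)/(0.0782−2.43) = ln(0.03218)/-2.352 = -3.436/-2.352 = 1.46 min.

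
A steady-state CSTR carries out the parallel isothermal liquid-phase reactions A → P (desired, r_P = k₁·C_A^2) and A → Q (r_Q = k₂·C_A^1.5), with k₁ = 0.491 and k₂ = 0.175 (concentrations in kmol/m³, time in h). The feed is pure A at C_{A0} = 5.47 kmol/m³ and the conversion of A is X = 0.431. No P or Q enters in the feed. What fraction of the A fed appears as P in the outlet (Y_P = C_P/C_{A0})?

Exit C_A = C_{A0}(1−X) = 5.47×0.569 = 3.112 kmol/m³.
In a CSTR the entire volume is at exit conditions, so r_P = 0.491×3.112^2 = 4.756 and r_Q = 0.175×3.112^1.5 = 0.9609.
Fraction of consumed A going to P: r_P/(r_P+r_Q) = 0.8319.
C_P = 0.8319·C_{A0}·X = 0.8319×5.47×0.431 = 1.96 kmol/m³; Y_P = C_P/C_{A0} = 0.359.

0.359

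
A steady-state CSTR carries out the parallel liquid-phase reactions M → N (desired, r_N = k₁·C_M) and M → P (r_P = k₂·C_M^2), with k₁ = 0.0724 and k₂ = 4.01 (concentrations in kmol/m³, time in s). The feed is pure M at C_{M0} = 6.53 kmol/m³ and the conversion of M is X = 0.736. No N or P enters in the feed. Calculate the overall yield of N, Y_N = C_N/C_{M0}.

0.00763

Exit C_M = C_{M0}(1−X) = 6.53×0.264 = 1.724 kmol/m³.
A CSTR operates uniformly at the exit composition, giving r_N = 0.1248 and r_P = 11.92 (each k·C_M^n at C_M = 1.724).
Fraction of consumed M going to N: r_N/(r_N+r_P) = 0.01036.
C_N = 0.01036·C_{M0}·X = 0.01036×6.53×0.736 = 0.0498 kmol/m³; Y_N = C_N/C_{M0} = 0.00763.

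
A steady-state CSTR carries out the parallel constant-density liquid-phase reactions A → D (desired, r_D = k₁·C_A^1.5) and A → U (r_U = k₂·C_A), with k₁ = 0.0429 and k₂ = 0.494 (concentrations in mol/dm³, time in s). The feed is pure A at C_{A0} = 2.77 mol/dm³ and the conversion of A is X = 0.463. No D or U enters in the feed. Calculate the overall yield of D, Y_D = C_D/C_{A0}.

0.0443

Exit C_A = C_{A0}(1−X) = 2.77×0.537 = 1.487 mol/dm³.
In a CSTR the entire volume is at exit conditions, so r_D = 0.0429×1.487^1.5 = 0.07783 and r_U = 0.494×1.487 = 0.7348.
Fraction of consumed A going to D: r_D/(r_D+r_U) = 0.09577.
C_D = 0.09577·C_{A0}·X = 0.09577×2.77×0.463 = 0.123 mol/dm³; Y_D = C_D/C_{A0} = 0.0443.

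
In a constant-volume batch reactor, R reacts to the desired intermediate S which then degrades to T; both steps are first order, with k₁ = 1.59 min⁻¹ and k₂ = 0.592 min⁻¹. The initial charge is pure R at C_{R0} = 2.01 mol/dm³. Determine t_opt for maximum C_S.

0.990 min

Setting dC_S/dt = 0 gives t_opt = ln(k₂/k₁)/(k₂−k₁).
= ln(0.592/1.59)/(0.592−1.59) = ln(0.3723)/-0.9980 = -0.9880/-0.9980 = 0.990 min.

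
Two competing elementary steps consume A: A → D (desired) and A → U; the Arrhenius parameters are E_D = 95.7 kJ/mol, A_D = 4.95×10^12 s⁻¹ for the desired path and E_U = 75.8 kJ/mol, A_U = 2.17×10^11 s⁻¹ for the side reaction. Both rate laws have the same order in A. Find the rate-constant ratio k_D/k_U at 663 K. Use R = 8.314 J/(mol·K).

With equal orders, S_{D/U} = k_D/k_U = (A_D/A_U)·exp[(E_U−E_D)/(RT)].
(E_U−E_D)/(RT) = (75.8−95.7)×10³/(8.314×663) = -19900/5512 = -3.610.
k_D/k_U = (4.95×10^12/2.17×10^11)·exp(-3.610) = 22.81 × 0.02705 = 0.617.

0.617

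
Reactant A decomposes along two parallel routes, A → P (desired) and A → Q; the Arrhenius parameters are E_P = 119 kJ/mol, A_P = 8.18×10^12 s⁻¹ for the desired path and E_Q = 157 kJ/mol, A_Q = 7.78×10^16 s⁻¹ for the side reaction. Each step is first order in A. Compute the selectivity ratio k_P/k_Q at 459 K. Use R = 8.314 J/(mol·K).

2.22

With equal orders, S_{P/Q} = k_P/k_Q = (A_P/A_Q)·exp[(E_Q−E_P)/(RT)].
(E_Q−E_P)/(RT) = (157−119)×10³/(8.314×459) = 38000/3816 = 9.958.
k_P/k_Q = (8.18×10^12/7.78×10^16)·exp(9.958) = 1.051×10^-4 × 21115 = 2.22.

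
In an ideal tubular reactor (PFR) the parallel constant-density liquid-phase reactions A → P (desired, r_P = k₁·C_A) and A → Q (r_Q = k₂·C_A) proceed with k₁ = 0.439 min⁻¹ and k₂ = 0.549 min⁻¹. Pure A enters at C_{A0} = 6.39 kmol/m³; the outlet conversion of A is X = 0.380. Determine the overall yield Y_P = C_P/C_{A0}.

C_A = C_{A0}(1−X) = 3.962 kmol/m³.
Both paths are first order in A, so the instantaneous fraction to P is constant: dC_P/d(−C_A) = k₁/(k₁+k₂) = 0.4443.
C_P = 0.4443·(C_{A0}−C_A) = 0.4443×2.428 = 1.08 kmol/m³.
Y_P = C_P/C_{A0} = 1.079/6.39 = 0.169.

0.169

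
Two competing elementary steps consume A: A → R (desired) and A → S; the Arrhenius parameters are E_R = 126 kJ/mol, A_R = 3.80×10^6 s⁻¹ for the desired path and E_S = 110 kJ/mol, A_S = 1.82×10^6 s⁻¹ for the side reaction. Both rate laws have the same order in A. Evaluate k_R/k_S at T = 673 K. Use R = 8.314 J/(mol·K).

With equal orders, S_{R/S} = k_R/k_S = (A_R/A_S)·exp[(E_S−E_R)/(RT)].
(E_S−E_R)/(RT) = (110−126)×10³/(8.314×673) = -16000/5595 = -2.860.
k_R/k_S = (3.80×10^6/1.82×10^6)·exp(-2.860) = 2.088 × 0.05730 = 0.120.

0.120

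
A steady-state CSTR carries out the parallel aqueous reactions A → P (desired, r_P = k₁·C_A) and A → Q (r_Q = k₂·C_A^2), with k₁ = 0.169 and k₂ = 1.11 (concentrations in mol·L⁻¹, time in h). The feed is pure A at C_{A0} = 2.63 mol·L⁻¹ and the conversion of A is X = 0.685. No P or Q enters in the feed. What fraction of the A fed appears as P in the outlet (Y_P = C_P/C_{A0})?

0.106

Exit C_A = C_{A0}(1−X) = 2.63×0.315 = 0.8284 mol·L⁻¹.
Rates in a CSTR are evaluated at the outlet concentration: r_P = 0.169×0.8284 = 0.1400, r_Q = 1.11×0.8284^2 = 0.7618.
Fraction of consumed A going to P: r_P/(r_P+r_Q) = 0.1552.
C_P = 0.1552·C_{A0}·X = 0.1552×2.63×0.685 = 0.280 mol·L⁻¹; Y_P = C_P/C_{A0} = 0.106.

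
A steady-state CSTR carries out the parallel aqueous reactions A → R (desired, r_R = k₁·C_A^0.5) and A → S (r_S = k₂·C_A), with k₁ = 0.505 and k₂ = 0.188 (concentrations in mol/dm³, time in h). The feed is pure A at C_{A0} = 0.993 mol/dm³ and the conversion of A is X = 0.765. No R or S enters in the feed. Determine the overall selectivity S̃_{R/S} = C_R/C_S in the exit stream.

5.56

Exit C_A = C_{A0}(1−X) = 0.993×0.235 = 0.2334 mol/dm³.
Rates in a CSTR are evaluated at the outlet concentration: r_R = 0.505×0.2334^0.5 = 0.2439, r_S = 0.188×0.2334 = 0.04387.
Overall selectivity = C_R/C_S = r_Rτ/(r_Sτ) = r_R/r_S = 5.56.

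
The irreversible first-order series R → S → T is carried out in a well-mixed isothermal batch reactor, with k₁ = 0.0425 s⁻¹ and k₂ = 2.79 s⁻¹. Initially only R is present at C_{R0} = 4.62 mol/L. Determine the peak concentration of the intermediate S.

0.0660 mol/L

Evaluating C_S at t_opt = ln(k₂/k₁)/(k₂−k₁) gives C_{S,max}/C_{R0} = (k₁/k₂)^[k₂/(k₂−k₁)].
= (0.0425/2.79)^(2.79/(2.79−0.0425)) = (0.01523)^(1.015) = 0.01428.
C_{S,max} = 0.01428×4.62 = 0.0660 mol/L.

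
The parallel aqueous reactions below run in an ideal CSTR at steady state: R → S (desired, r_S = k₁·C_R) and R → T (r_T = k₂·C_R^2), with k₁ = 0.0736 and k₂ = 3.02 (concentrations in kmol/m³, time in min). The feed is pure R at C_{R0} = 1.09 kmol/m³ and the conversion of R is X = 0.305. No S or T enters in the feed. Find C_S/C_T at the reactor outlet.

Exit C_R = C_{R0}(1−X) = 1.09×0.695 = 0.7576 kmol/m³.
A CSTR operates uniformly at the exit composition, giving r_S = 0.05576 and r_T = 1.733 (each k·C_R^n at C_R = 0.7576).
Overall selectivity = C_S/C_T = r_Sτ/(r_Tτ) = r_S/r_T = 0.0322.

0.0322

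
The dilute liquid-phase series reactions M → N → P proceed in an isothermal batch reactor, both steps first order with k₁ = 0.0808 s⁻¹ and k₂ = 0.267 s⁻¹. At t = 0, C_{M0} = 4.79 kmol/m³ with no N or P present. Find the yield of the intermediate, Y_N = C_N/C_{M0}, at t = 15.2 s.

0.120

The intermediate concentration in a first-order A→B→C sequence is C_N = k₁C_{M0}(e^(−k₁t) − e^(−k₂t))/(k₂−k₁).
e^(−k₁t) = e^(−0.0808×15.2) = e^(−1.228) = 0.2928; e^(−k₂t) = e^(−4.058) = 0.01728.
C_N = 0.0808×4.79/(0.267−0.0808) × (0.2928−0.01728) = 2.079×0.2756 = 0.5728 kmol/m³.
Y_N = C_N/C_{M0} = 0.5728/4.79 = 0.120.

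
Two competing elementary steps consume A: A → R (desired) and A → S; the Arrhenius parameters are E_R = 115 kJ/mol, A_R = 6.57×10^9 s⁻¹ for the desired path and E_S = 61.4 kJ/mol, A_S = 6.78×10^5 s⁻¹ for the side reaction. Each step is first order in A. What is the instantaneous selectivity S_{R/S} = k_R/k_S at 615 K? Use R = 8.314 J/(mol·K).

Since both paths have the same order in A, the concentration cancels and S_{R/S} = k_R/k_S = (A_R/A_S)·exp[(E_S−E_R)/(RT)].
(E_S−E_R)/(RT) = (61.4−115)×10³/(8.314×615) = -53600/5113 = -10.48.
k_R/k_S = (6.57×10^9/6.78×10^5)·exp(-10.48) = 9690 × 2.801×10^-5 = 0.271.

0.271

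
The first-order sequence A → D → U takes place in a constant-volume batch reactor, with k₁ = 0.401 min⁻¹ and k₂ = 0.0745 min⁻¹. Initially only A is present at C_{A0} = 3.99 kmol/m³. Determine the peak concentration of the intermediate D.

For a first-order series the maximum intermediate yield is C_{D,max}/C_{A0} = (k₁/k₂)^[k₂/(k₂−k₁)].
= (0.401/0.0745)^(0.0745/(0.0745−0.401)) = (5.383)^(-0.2282) = 0.6811.
C_{D,max} = 0.6811×3.99 = 2.72 kmol/m³.

2.72 kmol/m³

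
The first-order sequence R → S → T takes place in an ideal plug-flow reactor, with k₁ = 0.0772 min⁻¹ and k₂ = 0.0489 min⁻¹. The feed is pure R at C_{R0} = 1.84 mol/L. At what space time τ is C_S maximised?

16.1 min

The intermediate peaks when r₁ = r₂, i.e. k₁e^(−k₁τ) = k₂e^(−k₂τ), giving τ_opt = ln(k₂/k₁)/(k₂−k₁).
= ln(0.0489/0.0772)/(0.0489−0.0772) = ln(0.6334)/-0.02830 = -0.4566/-0.02830 = 16.1 min.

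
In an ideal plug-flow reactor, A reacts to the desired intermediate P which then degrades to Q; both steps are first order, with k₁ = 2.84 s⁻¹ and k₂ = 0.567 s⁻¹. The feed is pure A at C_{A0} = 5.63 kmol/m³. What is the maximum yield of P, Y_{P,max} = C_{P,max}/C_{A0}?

0.669

Evaluating C_P at τ_opt = ln(k₂/k₁)/(k₂−k₁) gives C_{P,max}/C_{A0} = (k₁/k₂)^[k₂/(k₂−k₁)].
= (2.84/0.567)^(0.567/(0.567−2.84)) = (5.009)^(-0.2495) = 0.6690.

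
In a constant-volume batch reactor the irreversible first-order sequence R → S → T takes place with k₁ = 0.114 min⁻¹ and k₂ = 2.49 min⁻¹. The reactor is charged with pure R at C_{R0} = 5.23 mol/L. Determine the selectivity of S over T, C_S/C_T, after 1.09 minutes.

0.505

The intermediate concentration in a first-order A→B→C sequence is C_S = k₁C_{R0}(e^(−k₁t) − e^(−k₂t))/(k₂−k₁).
e^(−k₁t) = e^(−0.114×1.09) = e^(−0.1243) = 0.8832; e^(−k₂t) = e^(−2.714) = 0.06626.
C_S = 0.114×5.23/(2.49−0.114) × (0.8832−0.06626) = 0.2509×0.8169 = 0.2050 mol/L.
C_R = C_{R0}e^(−k₁t) = 4.619 mol/L, so C_T = C_{R0}−C_R−C_S = 0.4061 mol/L; C_S/C_T = 0.505.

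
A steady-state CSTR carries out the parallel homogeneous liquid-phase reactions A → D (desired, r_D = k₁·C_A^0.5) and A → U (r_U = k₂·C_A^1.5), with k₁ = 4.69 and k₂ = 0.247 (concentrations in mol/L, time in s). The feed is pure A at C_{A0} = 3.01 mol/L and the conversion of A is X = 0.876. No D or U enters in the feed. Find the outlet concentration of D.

2.59 mol/L

Exit C_A = C_{A0}(1−X) = 3.01×0.124 = 0.3732 mol/L.
In a CSTR the entire volume is at exit conditions, so r_D = 4.69×0.3732^0.5 = 2.865 and r_U = 0.247×0.3732^1.5 = 0.05632.
Fraction of consumed A going to D: r_D/(r_D+r_U) = 0.9807.
C_D = 0.9807·C_{A0}·X = 0.9807×3.01×0.876 = 2.59 mol/L.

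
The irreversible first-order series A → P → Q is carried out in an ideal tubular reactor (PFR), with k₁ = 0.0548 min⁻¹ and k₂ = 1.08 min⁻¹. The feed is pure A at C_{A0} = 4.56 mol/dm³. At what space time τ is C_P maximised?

2.91 min

For first-order series the maximum of C_P occurs at τ_opt = ln(k₂/k₁)/(k₂−k₁).
= ln(1.08/0.0548)/(1.08−0.0548) = ln(19.71)/1.025 = 2.981/1.025 = 2.91 min.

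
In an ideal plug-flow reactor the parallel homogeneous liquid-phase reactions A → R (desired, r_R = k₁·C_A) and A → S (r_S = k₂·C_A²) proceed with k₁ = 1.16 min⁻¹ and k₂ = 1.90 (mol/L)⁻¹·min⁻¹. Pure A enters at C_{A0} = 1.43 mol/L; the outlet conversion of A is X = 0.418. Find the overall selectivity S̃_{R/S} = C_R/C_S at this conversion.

0.548

C_A = C_{A0}(1−X) = 0.8323 mol/L.
Along a PFR/batch, dC_R/dC_A = −r_R/(r_R+r_S) = −k₁/(k₁+k₂·C_A).
Integrating from C_{A0} to C_A: C_R = (1.16/1.90)·ln[(1.16+1.90·1.43)/(1.16+1.90·0.832)] = 0.6105·ln(3.877/2.741) = 0.2116 mol/L.
C_S = (C_{A0}−C_A)−C_R = 0.3861 mol/L; S̃_{R/S} = 0.2116/0.3861 = 0.548.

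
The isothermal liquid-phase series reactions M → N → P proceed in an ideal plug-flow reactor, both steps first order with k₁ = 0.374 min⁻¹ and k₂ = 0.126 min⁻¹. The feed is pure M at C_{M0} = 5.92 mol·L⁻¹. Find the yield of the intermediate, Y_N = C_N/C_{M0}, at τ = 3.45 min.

The intermediate concentration in a first-order A→B→C sequence is C_N = k₁C_{M0}(e^(−k₁τ) − e^(−k₂τ))/(k₂−k₁).
e^(−k₁τ) = e^(−0.374×3.45) = e^(−1.290) = 0.2752; e^(−k₂τ) = e^(−0.4347) = 0.6475.
C_N = 0.374×5.92/(0.126−0.374) × (0.2752−0.6475) = (-8.928)×(-0.3723) = 3.324 mol·L⁻¹.
Y_N = C_N/C_{M0} = 3.324/5.92 = 0.561.

0.561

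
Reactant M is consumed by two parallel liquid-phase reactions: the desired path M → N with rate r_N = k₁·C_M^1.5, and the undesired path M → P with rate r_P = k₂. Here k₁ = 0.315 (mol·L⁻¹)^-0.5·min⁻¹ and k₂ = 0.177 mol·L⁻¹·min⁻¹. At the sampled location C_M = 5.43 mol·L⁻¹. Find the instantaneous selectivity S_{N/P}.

22.5

S_{N/P} = r_N/r_P = (k₁·C_M^1.5)/(k₂) = (k₁/k₂)·C_M^1.5.
= (0.315×5.430^1.5) / (0.177) = 3.986/0.1770 = 22.5.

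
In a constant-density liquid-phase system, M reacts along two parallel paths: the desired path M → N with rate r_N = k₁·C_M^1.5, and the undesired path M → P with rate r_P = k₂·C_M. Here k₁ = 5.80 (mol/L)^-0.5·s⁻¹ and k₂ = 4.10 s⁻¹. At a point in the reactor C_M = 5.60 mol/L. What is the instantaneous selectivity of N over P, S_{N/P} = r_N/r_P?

3.35

S_{N/P} = r_N/r_P = (k₁·C_M^1.5)/(k₂·C_M) = (k₁/k₂)·C_M^0.5.
= (5.80×5.600^1.5) / (4.10×5.600) = 76.86/22.96 = 3.35.
Since the desired path is higher order in M, keeping C_M high (PFR or concentrated feed) favours N.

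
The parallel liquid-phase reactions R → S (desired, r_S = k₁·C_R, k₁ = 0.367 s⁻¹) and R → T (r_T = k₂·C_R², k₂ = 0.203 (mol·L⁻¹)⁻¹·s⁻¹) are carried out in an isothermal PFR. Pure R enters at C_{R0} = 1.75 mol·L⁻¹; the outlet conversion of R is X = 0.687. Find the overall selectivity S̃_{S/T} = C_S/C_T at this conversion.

C_R = C_{R0}(1−X) = 0.5477 mol·L⁻¹.
Along a PFR/batch, dC_S/dC_R = −r_S/(r_S+r_T) = −k₁/(k₁+k₂·C_R).
Integrating from C_{R0} to C_R: C_S = (0.367/0.203)·ln[(0.367+0.203·1.75)/(0.367+0.203·0.548)] = 1.808·ln(0.7223/0.4782) = 0.7455 mol·L⁻¹.
C_T = (C_{R0}−C_R)−C_S = 0.4568 mol·L⁻¹; S̃_{S/T} = 0.7455/0.4568 = 1.63.

1.63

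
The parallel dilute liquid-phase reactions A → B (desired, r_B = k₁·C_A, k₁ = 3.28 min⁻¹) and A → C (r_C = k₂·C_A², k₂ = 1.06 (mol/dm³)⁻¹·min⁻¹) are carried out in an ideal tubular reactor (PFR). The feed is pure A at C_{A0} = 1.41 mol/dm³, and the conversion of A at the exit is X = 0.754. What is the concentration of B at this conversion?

C_A = C_{A0}(1−X) = 0.3469 mol/dm³.
Along a PFR/batch, dC_B/dC_A = −r_B/(r_B+r_C) = −k₁/(k₁+k₂·C_A).
Integrating from C_{A0} to C_A: C_B = (3.28/1.06)·ln[(3.28+1.06·1.41)/(3.28+1.06·0.347)] = 3.094·ln(4.775/3.648) = 0.8331 mol/dm³.

0.833 mol/dm³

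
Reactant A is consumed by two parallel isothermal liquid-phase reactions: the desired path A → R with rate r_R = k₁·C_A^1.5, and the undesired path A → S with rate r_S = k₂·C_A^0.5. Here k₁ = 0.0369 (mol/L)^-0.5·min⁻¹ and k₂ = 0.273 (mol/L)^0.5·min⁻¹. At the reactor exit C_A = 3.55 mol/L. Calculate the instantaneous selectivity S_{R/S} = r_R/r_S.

0.480

S_{R/S} = r_R/r_S = (k₁·C_A^1.5)/(k₂·C_A^0.5) = (k₁/k₂)·C_A.
= (0.0369×3.550^1.5) / (0.273×3.550^0.5) = 0.2468/0.5144 = 0.480.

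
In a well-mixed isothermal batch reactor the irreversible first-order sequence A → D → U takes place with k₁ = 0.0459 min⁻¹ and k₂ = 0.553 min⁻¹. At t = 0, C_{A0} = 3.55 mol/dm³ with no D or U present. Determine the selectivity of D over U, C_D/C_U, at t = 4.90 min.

0.490

The intermediate concentration in a first-order A→B→C sequence is C_D = k₁C_{A0}(e^(−k₁t) − e^(−k₂t))/(k₂−k₁).
e^(−k₁t) = e^(−0.0459×4.90) = e^(−0.2249) = 0.7986; e^(−k₂t) = e^(−2.710) = 0.06656.
C_D = 0.0459×3.55/(0.553−0.0459) × (0.7986−0.06656) = 0.3213×0.7320 = 0.2352 mol/dm³.
C_A = C_{A0}e^(−k₁t) = 2.835 mol/dm³, so C_U = C_{A0}−C_A−C_D = 0.4798 mol/dm³; C_D/C_U = 0.490.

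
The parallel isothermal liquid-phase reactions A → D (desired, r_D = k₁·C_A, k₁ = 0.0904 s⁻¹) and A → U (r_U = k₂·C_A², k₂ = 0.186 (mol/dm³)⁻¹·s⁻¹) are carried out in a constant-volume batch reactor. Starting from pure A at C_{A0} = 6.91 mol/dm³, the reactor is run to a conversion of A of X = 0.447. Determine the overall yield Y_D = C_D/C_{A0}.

C_A = C_{A0}(1−X) = 3.821 mol/dm³.
Along a PFR/batch, dC_D/dC_A = −r_D/(r_D+r_U) = −k₁/(k₁+k₂·C_A).
Integrating from C_{A0} to C_A: C_D = (0.0904/0.186)·ln[(0.0904+0.186·6.91)/(0.0904+0.186·3.82)] = 0.4860·ln(1.376/0.8011) = 0.2628 mol/dm³.
Y_D = C_D/C_{A0} = 0.2628/6.91 = 0.0380.

0.0380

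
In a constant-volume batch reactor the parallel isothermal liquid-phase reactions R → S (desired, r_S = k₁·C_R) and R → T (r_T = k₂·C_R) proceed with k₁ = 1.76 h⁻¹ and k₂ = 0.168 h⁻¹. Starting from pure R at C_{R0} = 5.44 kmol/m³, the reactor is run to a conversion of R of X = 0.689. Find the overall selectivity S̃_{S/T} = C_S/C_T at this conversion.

C_R = C_{R0}(1−X) = 1.692 kmol/m³.
Both paths are first order in R, so the instantaneous fraction to S is constant: dC_S/d(−C_R) = k₁/(k₁+k₂) = 0.9129.
C_S = 0.9129·(C_{R0}−C_R) = 0.9129×3.748 = 3.42 kmol/m³.
C_T = (C_{R0}−C_R)−C_S = 0.3266 kmol/m³; S̃_{S/T} = 3.422/0.3266 = 10.5.

10.5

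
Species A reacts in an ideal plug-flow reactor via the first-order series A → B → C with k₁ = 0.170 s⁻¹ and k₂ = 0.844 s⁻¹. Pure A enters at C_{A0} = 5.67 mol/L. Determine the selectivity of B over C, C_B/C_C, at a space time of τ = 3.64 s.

0.368

The intermediate concentration in a first-order A→B→C sequence is C_B = k₁C_{A0}(e^(−k₁τ) − e^(−k₂τ))/(k₂−k₁).
e^(−k₁τ) = e^(−0.170×3.64) = e^(−0.6188) = 0.5386; e^(−k₂τ) = e^(−3.072) = 0.04632.
C_B = 0.170×5.67/(0.844−0.170) × (0.5386−0.04632) = 1.430×0.4923 = 0.7040 mol/L.
C_A = C_{A0}e^(−k₁τ) = 3.054 mol/L, so C_C = C_{A0}−C_A−C_B = 1.912 mol/L; C_B/C_C = 0.368.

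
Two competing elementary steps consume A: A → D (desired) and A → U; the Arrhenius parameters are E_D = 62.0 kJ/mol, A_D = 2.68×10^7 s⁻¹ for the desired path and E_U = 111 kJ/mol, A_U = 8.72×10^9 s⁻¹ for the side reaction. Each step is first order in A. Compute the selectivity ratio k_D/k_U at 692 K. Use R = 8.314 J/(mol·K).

With equal orders, S_{D/U} = k_D/k_U = (A_D/A_U)·exp[(E_U−E_D)/(RT)].
(E_U−E_D)/(RT) = (111−62.0)×10³/(8.314×692) = 49000/5753 = 8.517.
k_D/k_U = (2.68×10^7/8.72×10^9)·exp(8.517) = 0.003073 × 4998 = 15.4.

15.4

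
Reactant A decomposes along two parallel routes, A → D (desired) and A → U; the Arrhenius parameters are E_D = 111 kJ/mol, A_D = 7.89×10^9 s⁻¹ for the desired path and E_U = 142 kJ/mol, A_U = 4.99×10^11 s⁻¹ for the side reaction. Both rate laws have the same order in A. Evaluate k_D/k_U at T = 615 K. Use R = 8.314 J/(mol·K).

6.79

Since both paths have the same order in A, the concentration cancels and S_{D/U} = k_D/k_U = (A_D/A_U)·exp[(E_U−E_D)/(RT)].
(E_U−E_D)/(RT) = (142−111)×10³/(8.314×615) = 31000/5113 = 6.063.
k_D/k_U = (7.89×10^9/4.99×10^11)·exp(6.063) = 0.01581 × 429.6 = 6.79.
Since E_D < E_U, lowering the temperature improves selectivity toward D.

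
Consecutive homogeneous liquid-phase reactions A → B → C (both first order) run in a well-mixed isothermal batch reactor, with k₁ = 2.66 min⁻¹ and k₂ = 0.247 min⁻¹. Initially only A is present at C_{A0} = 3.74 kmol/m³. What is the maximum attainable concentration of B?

2.93 kmol/m³

For a first-order series the maximum intermediate yield is C_{B,max}/C_{A0} = (k₁/k₂)^[k₂/(k₂−k₁)].
= (2.66/0.247)^(0.247/(0.247−2.66)) = (10.77)^(-0.1024) = 0.7840.
C_{B,max} = 0.7840×3.74 = 2.93 kmol/m³.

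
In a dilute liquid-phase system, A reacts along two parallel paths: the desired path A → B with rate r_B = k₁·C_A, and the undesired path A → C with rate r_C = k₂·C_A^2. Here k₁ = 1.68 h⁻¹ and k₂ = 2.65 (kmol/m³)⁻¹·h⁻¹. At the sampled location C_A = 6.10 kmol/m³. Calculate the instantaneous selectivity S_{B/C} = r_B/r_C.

0.104

S_{B/C} = r_B/r_C = (k₁·C_A)/(k₂·C_A^2) = (k₁/k₂)·C_A⁻¹.
= (1.68×6.100) / (2.65×6.100^2) = 10.25/98.61 = 0.104.
The undesired path is higher order in A, so low C_A (CSTR or dilute feed) favours B.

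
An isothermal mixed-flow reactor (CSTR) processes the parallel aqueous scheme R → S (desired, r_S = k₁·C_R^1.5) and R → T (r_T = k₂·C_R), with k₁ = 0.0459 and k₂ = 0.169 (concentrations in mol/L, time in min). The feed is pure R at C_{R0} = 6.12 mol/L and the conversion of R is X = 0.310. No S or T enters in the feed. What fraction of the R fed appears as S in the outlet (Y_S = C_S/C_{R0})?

Exit C_R = C_{R0}(1−X) = 6.12×0.690 = 4.223 mol/L.
A CSTR operates uniformly at the exit composition, giving r_S = 0.3983 and r_T = 0.7137 (each k·C_R^n at C_R = 4.223).
Fraction of consumed R going to S: r_S/(r_S+r_T) = 0.3582.
C_S = 0.3582·C_{R0}·X = 0.3582×6.12×0.310 = 0.680 mol/L; Y_S = C_S/C_{R0} = 0.111.

0.111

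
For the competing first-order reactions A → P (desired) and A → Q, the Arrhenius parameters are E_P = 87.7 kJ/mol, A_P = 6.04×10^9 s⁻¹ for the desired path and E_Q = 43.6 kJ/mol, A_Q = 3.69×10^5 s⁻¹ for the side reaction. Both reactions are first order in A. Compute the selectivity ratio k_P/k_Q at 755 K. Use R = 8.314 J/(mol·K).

With equal orders, S_{P/Q} = k_P/k_Q = (A_P/A_Q)·exp[(E_Q−E_P)/(RT)].
(E_Q−E_P)/(RT) = (43.6−87.7)×10³/(8.314×755) = -44100/6277 = -7.026.
k_P/k_Q = (6.04×10^9/3.69×10^5)·exp(-7.026) = 16369 × 8.889×10^-4 = 14.5.
Since E_P > E_Q, raising the temperature improves selectivity toward P.

14.5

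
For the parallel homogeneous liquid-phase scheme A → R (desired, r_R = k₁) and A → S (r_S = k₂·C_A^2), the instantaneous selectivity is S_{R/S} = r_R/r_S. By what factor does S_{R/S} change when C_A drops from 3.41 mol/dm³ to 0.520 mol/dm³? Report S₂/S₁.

43.0

S_{R/S} = (k₁/k₂)·C_A^-2, so S₂/S₁ = (C_{A,2}/C_{A,1})^-2.
= (0.520/3.41)^(-2) = (0.1525)^(-2) = 43.0.
Selectivity toward R rises as C_A falls — low-concentration operation is favoured.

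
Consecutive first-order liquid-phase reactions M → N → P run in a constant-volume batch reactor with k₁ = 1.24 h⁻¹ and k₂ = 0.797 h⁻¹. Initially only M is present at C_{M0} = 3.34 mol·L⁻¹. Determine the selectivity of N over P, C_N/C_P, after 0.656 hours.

The intermediate concentration in a first-order A→B→C sequence is C_N = k₁C_{M0}(e^(−k₁t) − e^(−k₂t))/(k₂−k₁).
e^(−k₁t) = e^(−1.24×0.656) = e^(−0.8134) = 0.4433; e^(−k₂t) = e^(−0.5228) = 0.5928.
C_N = 1.24×3.34/(0.797−1.24) × (0.4433−0.5928) = (-9.349)×(-0.1495) = 1.398 mol·L⁻¹.
C_M = C_{M0}e^(−k₁t) = 1.481 mol·L⁻¹, so C_P = C_{M0}−C_M−C_N = 0.4615 mol·L⁻¹; C_N/C_P = 3.03.

3.03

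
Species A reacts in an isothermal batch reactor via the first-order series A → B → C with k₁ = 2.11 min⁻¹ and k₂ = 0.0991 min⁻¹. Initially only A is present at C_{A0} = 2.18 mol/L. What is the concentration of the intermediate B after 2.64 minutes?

The intermediate concentration in a first-order A→B→C sequence is C_B = k₁C_{A0}(e^(−k₁t) − e^(−k₂t))/(k₂−k₁).
e^(−k₁t) = e^(−2.11×2.64) = e^(−5.570) = 0.003809; e^(−k₂t) = e^(−0.2616) = 0.7698.
C_B = 2.11×2.18/(0.0991−2.11) × (0.003809−0.7698) = (-2.287)×(-0.7660) = 1.752 mol/L.

1.75 mol/L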